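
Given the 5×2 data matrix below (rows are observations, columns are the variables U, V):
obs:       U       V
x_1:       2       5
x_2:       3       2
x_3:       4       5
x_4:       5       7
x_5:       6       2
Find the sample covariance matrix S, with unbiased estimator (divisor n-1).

Step 1 — column means:
  mean(U) = (2 + 3 + 4 + 5 + 6) / 5 = 20/5 = 4
  mean(V) = (5 + 2 + 5 + 7 + 2) / 5 = 21/5 = 4.2

Step 2 — sample covariance S[i,j] = (1/(n-1)) · Σ_k (x_{k,i} - mean_i) · (x_{k,j} - mean_j), with n-1 = 4.
  S[U,U] = ((-2)·(-2) + (-1)·(-1) + (0)·(0) + (1)·(1) + (2)·(2)) / 4 = 10/4 = 2.5
  S[U,V] = ((-2)·(0.8) + (-1)·(-2.2) + (0)·(0.8) + (1)·(2.8) + (2)·(-2.2)) / 4 = -1/4 = -0.25
  S[V,V] = ((0.8)·(0.8) + (-2.2)·(-2.2) + (0.8)·(0.8) + (2.8)·(2.8) + (-2.2)·(-2.2)) / 4 = 18.8/4 = 4.7

S is symmetric (S[j,i] = S[i,j]). Assembling:

S = [[2.5, -0.25],
 [-0.25, 4.7]]


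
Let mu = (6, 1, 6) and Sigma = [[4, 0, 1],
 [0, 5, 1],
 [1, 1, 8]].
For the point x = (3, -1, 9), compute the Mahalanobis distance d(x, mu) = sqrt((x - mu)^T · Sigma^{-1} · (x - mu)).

Step 1 — centre the observation: (x - mu) = (-3, -2, 3).

Step 2 — invert Sigma (cofactor / det for 3×3, or solve directly):
  Sigma^{-1} = [[0.2583, 0.0066, -0.0331],
 [0.0066, 0.2053, -0.0265],
 [-0.0331, -0.0265, 0.1325]].

Step 3 — form the quadratic (x - mu)^T · Sigma^{-1} · (x - mu):
  Sigma^{-1} · (x - mu) = (-0.8874, -0.5099, 0.5497).
  (x - mu)^T · [Sigma^{-1} · (x - mu)] = (-3)·(-0.8874) + (-2)·(-0.5099) + (3)·(0.5497) = 5.3311.

Step 4 — take square root: d = √(5.3311) ≈ 2.3089.

d(x, mu) = √(5.3311) ≈ 2.3089


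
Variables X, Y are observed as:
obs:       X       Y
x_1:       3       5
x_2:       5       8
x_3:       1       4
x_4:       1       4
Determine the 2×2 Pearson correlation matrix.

Step 1 — column means:
  mean(X) = (3 + 5 + 1 + 1) / 4 = 10/4 = 2.5
  mean(Y) = (5 + 8 + 4 + 4) / 4 = 21/4 = 5.25

Step 2 — sample variances and covariances s[i,j] = (1/(n-1)) · Σ_k (x_{k,i} - mean_i) · (x_{k,j} - mean_j), with n-1 = 3:
  s[X,X] = ((0.5)·(0.5) + (2.5)·(2.5) + (-1.5)·(-1.5) + (-1.5)·(-1.5)) / 3 = 11/3 = 3.6667
  s[X,Y] = ((0.5)·(-0.25) + (2.5)·(2.75) + (-1.5)·(-1.25) + (-1.5)·(-1.25)) / 3 = 10.5/3 = 3.5
  s[Y,Y] = ((-0.25)·(-0.25) + (2.75)·(2.75) + (-1.25)·(-1.25) + (-1.25)·(-1.25)) / 3 = 10.75/3 = 3.5833
  Sample standard deviations s_i = √(s[i,i]):
  s(X) = √(3.6667) = 1.9149
  s(Y) = √(3.5833) = 1.893

Step 3 — r_{ij} = s_{ij} / (s_i · s_j):
  r[X,X] = 1 (diagonal).
  r[X,Y] = 3.5 / (1.9149 · 1.893) = 3.5 / 3.6248 = 0.9656
  r[Y,Y] = 1 (diagonal).

R is symmetric with unit diagonal. Assembling:

R = [[1, 0.9656],
 [0.9656, 1]]


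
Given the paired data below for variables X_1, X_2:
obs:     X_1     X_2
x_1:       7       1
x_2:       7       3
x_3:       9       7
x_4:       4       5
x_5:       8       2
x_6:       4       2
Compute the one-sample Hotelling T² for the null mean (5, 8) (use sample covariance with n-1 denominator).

Step 1 — sample mean vector:
  mean(X_1) = (7 + 7 + 9 + 4 + 8 + 4) / 6 = 39/6 = 6.5
  mean(X_2) = (1 + 3 + 7 + 5 + 2 + 2) / 6 = 20/6 = 3.3333
  x̄ = (6.5, 3.3333),  deviation x̄ - mu_0 = (6.5, 3.3333) - (5, 8) = (1.5, -4.6667).

Step 2 — sample covariance matrix, S[i,j] = (1/(n-1)) · Σ_k (x_{k,i} - mean_i) · (x_{k,j} - mean_j), divisor n-1 = 5:
  S[X_1,X_1] = ((0.5)·(0.5) + (0.5)·(0.5) + (2.5)·(2.5) + (-2.5)·(-2.5) + (1.5)·(1.5) + (-2.5)·(-2.5)) / 5 = 21.5/5 = 4.3
  S[X_1,X_2] = ((0.5)·(-2.3333) + (0.5)·(-0.3333) + (2.5)·(3.6667) + (-2.5)·(1.6667) + (1.5)·(-1.3333) + (-2.5)·(-1.3333)) / 5 = 5/5 = 1
  S[X_2,X_2] = ((-2.3333)·(-2.3333) + (-0.3333)·(-0.3333) + (3.6667)·(3.6667) + (1.6667)·(1.6667) + (-1.3333)·(-1.3333) + (-1.3333)·(-1.3333)) / 5 = 25.3333/5 = 5.0667
  S = [[4.3, 1],
 [1, 5.0667]].

Step 3 — invert S. det(S) = 4.3·5.0667 - (1)² = 20.7867.
  S^{-1} = (1/det) · [[d, -b], [-b, a]] = [[0.2437, -0.0481],
 [-0.0481, 0.2069]].

Step 4 — quadratic form (x̄ - mu_0)^T · S^{-1} · (x̄ - mu_0):
  S^{-1} · (x̄ - mu_0) = (0.5901, -1.0375),
  (x̄ - mu_0)^T · [...] = (1.5)·(0.5901) + (-4.6667)·(-1.0375) = 5.727.

Step 5 — scale by n: T² = 6 · 5.727 = 34.3618.

T² ≈ 34.3618


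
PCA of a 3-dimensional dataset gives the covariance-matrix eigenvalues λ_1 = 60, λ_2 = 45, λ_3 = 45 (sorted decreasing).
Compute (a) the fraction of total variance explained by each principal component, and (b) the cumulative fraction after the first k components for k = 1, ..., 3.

Step 1 — total variance = trace(Sigma) = Σ λ_i = 60 + 45 + 45 = 150.

Step 2 — fraction explained by component i = λ_i / Σ λ:
  PC1: 60/150 = 0.4
  PC2: 45/150 = 0.3
  PC3: 45/150 = 0.3

Step 3 — cumulative fraction after k components = (λ_1 + ... + λ_k) / Σ λ:
  k = 1: 60/150 = 0.4
  k = 2: (60 + 45)/150 = 105/150 = 0.7
  k = 3: (60 + 45 + 45)/150 = 150/150 = 1

Summary (fraction, with percent):

explained: PC1 0.4 (40%), PC2 0.3 (30%), PC3 0.3 (30%);  cumulative: 0.4, 0.7, 1


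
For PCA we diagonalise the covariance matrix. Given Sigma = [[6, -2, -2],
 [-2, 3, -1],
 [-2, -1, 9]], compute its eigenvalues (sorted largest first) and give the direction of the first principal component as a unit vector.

Step 1 — characteristic polynomial p(λ) = det(λI - Sigma) = λ³ - tr·λ² + c_1·λ - det, where tr = trace, c_1 = sum of the principal 2×2 minors, det = det(Sigma):
  tr = 6 + 3 + 9 = 18,
  c_1 = (6·3 - (-2)²) + (6·9 - (-2)²) + (3·9 - (-1)²) = 14 + 50 + 26 = 90,
  det = 6·(3·9 - (-1)²) - (-2)·((-2)·9 - (-1)·(-2)) + (-2)·((-2)·(-1) - 3·(-2)) = 6·(26) - (-2)·(-20) + (-2)·(8) = 100.
  So p(λ) = λ³ - 18λ² + 90λ - 100.
Step 2 — look for an integer root (rational root theorem: any rational root is an integer divisor of 100). Testing λ = 10:
  p(10) = 1000 - 1800 + 900 - 100 = 0  ✓
  Dividing out (λ - 10): p(λ) = (λ - 10)(λ² - 8λ + 10).
Step 3 — remaining eigenvalues from the quadratic λ² - 8λ + 10 = 0:
  Δ = 8² - 4·10 = 64 - 40 = 24,  λ = (8 ± √24)/2 = (8 ± 4.899)/2 ≈ 6.4495 or 1.5505.
  Sorted: λ_1 = 10,  λ_2 = 6.4495,  λ_3 = 1.5505  (check: sum = 18 = tr ✓).

Step 4 — unit eigenvector for λ_1 = 10: v spans the null space of (Sigma - λ_1 I), whose rows are
  r_1 = (-4, -2, -2),  r_2 = (-2, -7, -1),  r_3 = (-2, -1, -1).
  v is orthogonal to every row, so take v ∝ r_1 × r_2 = ((-2)·(-1) - (-2)·(-7), (-2)·(-2) - (-4)·(-1), (-4)·(-7) - (-2)·(-2)) = (-12, 0, 24).
  Rescale (divide by 12; multiply by -1 so the first nonzero entry is positive): u = (1, 0, -2).
  ||u|| = √((1)² + (0)² + (-2)²) = √(5) ≈ 2.2361,  v_1 = u/||u|| ≈ (0.4472, 0, -0.8944) (||v_1|| = 1).

λ_1 = 10,  λ_2 = 6.4495,  λ_3 = 1.5505;  v_1 ≈ (0.4472, 0, -0.8944)


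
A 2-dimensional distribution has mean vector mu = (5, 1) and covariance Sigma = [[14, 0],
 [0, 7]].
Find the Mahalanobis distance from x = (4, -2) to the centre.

Step 1 — centre the observation: (x - mu) = (-1, -3).

Step 2 — invert Sigma. det(Sigma) = 14·7 - (0)² = 98.
  Sigma^{-1} = (1/det) · [[d, -b], [-b, a]] = [[0.0714, 0],
 [0, 0.1429]].

Step 3 — form the quadratic (x - mu)^T · Sigma^{-1} · (x - mu):
  Sigma^{-1} · (x - mu) = (-0.0714, -0.4286).
  (x - mu)^T · [Sigma^{-1} · (x - mu)] = (-1)·(-0.0714) + (-3)·(-0.4286) = 1.3571.

Step 4 — take square root: d = √(1.3571) ≈ 1.165.

d(x, mu) = √(1.3571) ≈ 1.165


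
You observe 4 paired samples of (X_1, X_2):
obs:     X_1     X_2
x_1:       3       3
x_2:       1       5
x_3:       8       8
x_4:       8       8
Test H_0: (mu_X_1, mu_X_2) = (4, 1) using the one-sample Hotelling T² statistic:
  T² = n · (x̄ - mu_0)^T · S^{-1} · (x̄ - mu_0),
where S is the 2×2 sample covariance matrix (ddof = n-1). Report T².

Step 1 — sample mean vector:
  mean(X_1) = (3 + 1 + 8 + 8) / 4 = 20/4 = 5
  mean(X_2) = (3 + 5 + 8 + 8) / 4 = 24/4 = 6
  x̄ = (5, 6),  deviation x̄ - mu_0 = (5, 6) - (4, 1) = (1, 5).

Step 2 — sample covariance matrix, S[i,j] = (1/(n-1)) · Σ_k (x_{k,i} - mean_i) · (x_{k,j} - mean_j), divisor n-1 = 3:
  S[X_1,X_1] = ((-2)·(-2) + (-4)·(-4) + (3)·(3) + (3)·(3)) / 3 = 38/3 = 12.6667
  S[X_1,X_2] = ((-2)·(-3) + (-4)·(-1) + (3)·(2) + (3)·(2)) / 3 = 22/3 = 7.3333
  S[X_2,X_2] = ((-3)·(-3) + (-1)·(-1) + (2)·(2) + (2)·(2)) / 3 = 18/3 = 6
  S = [[12.6667, 7.3333],
 [7.3333, 6]].

Step 3 — invert S. det(S) = 12.6667·6 - (7.3333)² = 22.2222.
  S^{-1} = (1/det) · [[d, -b], [-b, a]] = [[0.27, -0.33],
 [-0.33, 0.57]].

Step 4 — quadratic form (x̄ - mu_0)^T · S^{-1} · (x̄ - mu_0):
  S^{-1} · (x̄ - mu_0) = (-1.38, 2.52),
  (x̄ - mu_0)^T · [...] = (1)·(-1.38) + (5)·(2.52) = 11.22.

Step 5 — scale by n: T² = 4 · 11.22 = 44.88.

T² ≈ 44.88


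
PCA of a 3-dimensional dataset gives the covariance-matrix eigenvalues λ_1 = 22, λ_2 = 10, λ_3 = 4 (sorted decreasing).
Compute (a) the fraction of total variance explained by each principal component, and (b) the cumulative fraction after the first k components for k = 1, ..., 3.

Step 1 — total variance = trace(Sigma) = Σ λ_i = 22 + 10 + 4 = 36.

Step 2 — fraction explained by component i = λ_i / Σ λ:
  PC1: 22/36 = 0.6111
  PC2: 10/36 = 0.2778
  PC3: 4/36 = 0.1111

Step 3 — cumulative fraction after k components = (λ_1 + ... + λ_k) / Σ λ:
  k = 1: 22/36 = 0.6111
  k = 2: (22 + 10)/36 = 32/36 = 0.8889
  k = 3: (22 + 10 + 4)/36 = 36/36 = 1

Summary (fraction, with percent):

explained: PC1 0.6111 (61.11%), PC2 0.2778 (27.78%), PC3 0.1111 (11.11%);  cumulative: 0.6111, 0.8889, 1


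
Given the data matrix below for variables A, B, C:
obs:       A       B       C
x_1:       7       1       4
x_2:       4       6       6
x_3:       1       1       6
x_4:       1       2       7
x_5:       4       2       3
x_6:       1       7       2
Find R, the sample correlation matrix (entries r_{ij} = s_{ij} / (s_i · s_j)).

Step 1 — column means:
  mean(A) = (7 + 4 + 1 + 1 + 4 + 1) / 6 = 18/6 = 3
  mean(B) = (1 + 6 + 1 + 2 + 2 + 7) / 6 = 19/6 = 3.1667
  mean(C) = (4 + 6 + 6 + 7 + 3 + 2) / 6 = 28/6 = 4.6667

Step 2 — sample variances and covariances s[i,j] = (1/(n-1)) · Σ_k (x_{k,i} - mean_i) · (x_{k,j} - mean_j), with n-1 = 5:
  s[A,A] = ((4)·(4) + (1)·(1) + (-2)·(-2) + (-2)·(-2) + (1)·(1) + (-2)·(-2)) / 5 = 30/5 = 6
  s[A,B] = ((4)·(-2.1667) + (1)·(2.8333) + (-2)·(-2.1667) + (-2)·(-1.1667) + (1)·(-1.1667) + (-2)·(3.8333)) / 5 = -8/5 = -1.6
  s[A,C] = ((4)·(-0.6667) + (1)·(1.3333) + (-2)·(1.3333) + (-2)·(2.3333) + (1)·(-1.6667) + (-2)·(-2.6667)) / 5 = -5/5 = -1
  s[B,B] = ((-2.1667)·(-2.1667) + (2.8333)·(2.8333) + (-2.1667)·(-2.1667) + (-1.1667)·(-1.1667) + (-1.1667)·(-1.1667) + (3.8333)·(3.8333)) / 5 = 34.8333/5 = 6.9667
  s[B,C] = ((-2.1667)·(-0.6667) + (2.8333)·(1.3333) + (-2.1667)·(1.3333) + (-1.1667)·(2.3333) + (-1.1667)·(-1.6667) + (3.8333)·(-2.6667)) / 5 = -8.6667/5 = -1.7333
  s[C,C] = ((-0.6667)·(-0.6667) + (1.3333)·(1.3333) + (1.3333)·(1.3333) + (2.3333)·(2.3333) + (-1.6667)·(-1.6667) + (-2.6667)·(-2.6667)) / 5 = 19.3333/5 = 3.8667
  Sample standard deviations s_i = √(s[i,i]):
  s(A) = √(6) = 2.4495
  s(B) = √(6.9667) = 2.6394
  s(C) = √(3.8667) = 1.9664

Step 3 — r_{ij} = s_{ij} / (s_i · s_j):
  r[A,A] = 1 (diagonal).
  r[A,B] = -1.6 / (2.4495 · 2.6394) = -1.6 / 6.4653 = -0.2475
  r[A,C] = -1 / (2.4495 · 1.9664) = -1 / 4.8166 = -0.2076
  r[B,B] = 1 (diagonal).
  r[B,C] = -1.7333 / (2.6394 · 1.9664) = -1.7333 / 5.1902 = -0.334
  r[C,C] = 1 (diagonal).

R is symmetric with unit diagonal. Assembling:

R = [[1, -0.2475, -0.2076],
 [-0.2475, 1, -0.334],
 [-0.2076, -0.334, 1]]


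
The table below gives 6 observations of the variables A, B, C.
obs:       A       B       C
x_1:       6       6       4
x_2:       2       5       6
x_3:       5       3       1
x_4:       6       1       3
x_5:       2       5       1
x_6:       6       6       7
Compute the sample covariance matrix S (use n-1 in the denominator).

Step 1 — column means:
  mean(A) = (6 + 2 + 5 + 6 + 2 + 6) / 6 = 27/6 = 4.5
  mean(B) = (6 + 5 + 3 + 1 + 5 + 6) / 6 = 26/6 = 4.3333
  mean(C) = (4 + 6 + 1 + 3 + 1 + 7) / 6 = 22/6 = 3.6667

Step 2 — sample covariance S[i,j] = (1/(n-1)) · Σ_k (x_{k,i} - mean_i) · (x_{k,j} - mean_j), with n-1 = 5.
  S[A,A] = ((1.5)·(1.5) + (-2.5)·(-2.5) + (0.5)·(0.5) + (1.5)·(1.5) + (-2.5)·(-2.5) + (1.5)·(1.5)) / 5 = 19.5/5 = 3.9
  S[A,B] = ((1.5)·(1.6667) + (-2.5)·(0.6667) + (0.5)·(-1.3333) + (1.5)·(-3.3333) + (-2.5)·(0.6667) + (1.5)·(1.6667)) / 5 = -4/5 = -0.8
  S[A,C] = ((1.5)·(0.3333) + (-2.5)·(2.3333) + (0.5)·(-2.6667) + (1.5)·(-0.6667) + (-2.5)·(-2.6667) + (1.5)·(3.3333)) / 5 = 4/5 = 0.8
  S[B,B] = ((1.6667)·(1.6667) + (0.6667)·(0.6667) + (-1.3333)·(-1.3333) + (-3.3333)·(-3.3333) + (0.6667)·(0.6667) + (1.6667)·(1.6667)) / 5 = 19.3333/5 = 3.8667
  S[B,C] = ((1.6667)·(0.3333) + (0.6667)·(2.3333) + (-1.3333)·(-2.6667) + (-3.3333)·(-0.6667) + (0.6667)·(-2.6667) + (1.6667)·(3.3333)) / 5 = 11.6667/5 = 2.3333
  S[C,C] = ((0.3333)·(0.3333) + (2.3333)·(2.3333) + (-2.6667)·(-2.6667) + (-0.6667)·(-0.6667) + (-2.6667)·(-2.6667) + (3.3333)·(3.3333)) / 5 = 31.3333/5 = 6.2667

S is symmetric (S[j,i] = S[i,j]). Assembling:

S = [[3.9, -0.8, 0.8],
 [-0.8, 3.8667, 2.3333],
 [0.8, 2.3333, 6.2667]]


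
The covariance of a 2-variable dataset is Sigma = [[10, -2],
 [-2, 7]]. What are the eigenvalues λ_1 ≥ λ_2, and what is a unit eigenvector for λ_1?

Step 1 — characteristic polynomial of 2×2 Sigma:
  det(Sigma - λI) = λ² - trace · λ + det = 0.
  trace = 10 + 7 = 17, det = 10·7 - (-2)² = 66.
Step 2 — discriminant:
  Δ = trace² - 4·det = 289 - 264 = 25.
Step 3 — eigenvalues:
  λ = (trace ± √Δ)/2 = (17 ± 5)/2,
  λ_1 = 11,  λ_2 = 6.

Step 4 — unit eigenvector for λ_1: solve (Sigma - λ_1 I)v = 0. First row:
  (10 - 11)·v_x + (-2)·v_y = 0, i.e. (-1)·v_x + (-2)·v_y = 0,
  so v ∝ (b, λ_1 - a) = (-2, 1); multiply by -1 so the first entry is positive: u = (2, -1).
  ||u|| = √((2)² + (-1)²) = √(5) ≈ 2.2361,
  v_1 = u/||u|| ≈ (0.8944, -0.4472) (||v_1|| = 1).

λ_1 = 11,  λ_2 = 6;  v_1 ≈ (0.8944, -0.4472)


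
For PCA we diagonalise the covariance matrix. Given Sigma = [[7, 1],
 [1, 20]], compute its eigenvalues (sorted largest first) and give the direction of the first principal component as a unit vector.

Step 1 — characteristic polynomial of 2×2 Sigma:
  det(Sigma - λI) = λ² - trace · λ + det = 0.
  trace = 7 + 20 = 27, det = 7·20 - (1)² = 139.
Step 2 — discriminant:
  Δ = trace² - 4·det = 729 - 556 = 173.
Step 3 — eigenvalues:
  λ = (trace ± √Δ)/2 = (27 ± 13.1529)/2,
  λ_1 = 20.0765,  λ_2 = 6.9235.

Step 4 — unit eigenvector for λ_1: solve (Sigma - λ_1 I)v = 0. First row:
  (7 - 20.0765)·v_x + (1)·v_y = 0, i.e. (-13.0765)·v_x + (1)·v_y = 0,
  so v ∝ (b, λ_1 - a) = (1, 13.0765) = u.
  ||u|| = √((1)² + (13.0765)²) = √(171.9942) ≈ 13.1147,
  v_1 = u/||u|| ≈ (0.0763, 0.9971) (||v_1|| = 1).

λ_1 = 20.0765,  λ_2 = 6.9235;  v_1 ≈ (0.0763, 0.9971)


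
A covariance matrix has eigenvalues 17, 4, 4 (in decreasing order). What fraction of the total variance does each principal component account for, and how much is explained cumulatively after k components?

Step 1 — total variance = trace(Sigma) = Σ λ_i = 17 + 4 + 4 = 25.

Step 2 — fraction explained by component i = λ_i / Σ λ:
  PC1: 17/25 = 0.68
  PC2: 4/25 = 0.16
  PC3: 4/25 = 0.16

Step 3 — cumulative fraction after k components = (λ_1 + ... + λ_k) / Σ λ:
  k = 1: 17/25 = 0.68
  k = 2: (17 + 4)/25 = 21/25 = 0.84
  k = 3: (17 + 4 + 4)/25 = 25/25 = 1

Summary (fraction, with percent):

explained: PC1 0.68 (68%), PC2 0.16 (16%), PC3 0.16 (16%);  cumulative: 0.68, 0.84, 1


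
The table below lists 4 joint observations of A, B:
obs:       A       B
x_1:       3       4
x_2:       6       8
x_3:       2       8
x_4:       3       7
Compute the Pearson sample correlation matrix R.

Step 1 — column means:
  mean(A) = (3 + 6 + 2 + 3) / 4 = 14/4 = 3.5
  mean(B) = (4 + 8 + 8 + 7) / 4 = 27/4 = 6.75

Step 2 — sample variances and covariances s[i,j] = (1/(n-1)) · Σ_k (x_{k,i} - mean_i) · (x_{k,j} - mean_j), with n-1 = 3:
  s[A,A] = ((-0.5)·(-0.5) + (2.5)·(2.5) + (-1.5)·(-1.5) + (-0.5)·(-0.5)) / 3 = 9/3 = 3
  s[A,B] = ((-0.5)·(-2.75) + (2.5)·(1.25) + (-1.5)·(1.25) + (-0.5)·(0.25)) / 3 = 2.5/3 = 0.8333
  s[B,B] = ((-2.75)·(-2.75) + (1.25)·(1.25) + (1.25)·(1.25) + (0.25)·(0.25)) / 3 = 10.75/3 = 3.5833
  Sample standard deviations s_i = √(s[i,i]):
  s(A) = √(3) = 1.7321
  s(B) = √(3.5833) = 1.893

Step 3 — r_{ij} = s_{ij} / (s_i · s_j):
  r[A,A] = 1 (diagonal).
  r[A,B] = 0.8333 / (1.7321 · 1.893) = 0.8333 / 3.2787 = 0.2542
  r[B,B] = 1 (diagonal).

R is symmetric with unit diagonal. Assembling:

R = [[1, 0.2542],
 [0.2542, 1]]


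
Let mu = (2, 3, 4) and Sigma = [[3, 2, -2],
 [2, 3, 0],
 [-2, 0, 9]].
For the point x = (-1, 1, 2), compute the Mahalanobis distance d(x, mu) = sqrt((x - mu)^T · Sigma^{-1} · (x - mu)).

Step 1 — centre the observation: (x - mu) = (-3, -2, -2).

Step 2 — invert Sigma (cofactor / det for 3×3, or solve directly):
  Sigma^{-1} = [[0.8182, -0.5455, 0.1818],
 [-0.5455, 0.697, -0.1212],
 [0.1818, -0.1212, 0.1515]].

Step 3 — form the quadratic (x - mu)^T · Sigma^{-1} · (x - mu):
  Sigma^{-1} · (x - mu) = (-1.7273, 0.4848, -0.6061).
  (x - mu)^T · [Sigma^{-1} · (x - mu)] = (-3)·(-1.7273) + (-2)·(0.4848) + (-2)·(-0.6061) = 5.4242.

Step 4 — take square root: d = √(5.4242) ≈ 2.329.

d(x, mu) = √(5.4242) ≈ 2.329


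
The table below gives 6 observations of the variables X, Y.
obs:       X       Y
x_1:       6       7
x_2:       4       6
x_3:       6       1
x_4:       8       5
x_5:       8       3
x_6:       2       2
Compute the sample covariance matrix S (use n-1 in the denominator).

Step 1 — column means:
  mean(X) = (6 + 4 + 6 + 8 + 8 + 2) / 6 = 34/6 = 5.6667
  mean(Y) = (7 + 6 + 1 + 5 + 3 + 2) / 6 = 24/6 = 4

Step 2 — sample covariance S[i,j] = (1/(n-1)) · Σ_k (x_{k,i} - mean_i) · (x_{k,j} - mean_j), with n-1 = 5.
  S[X,X] = ((0.3333)·(0.3333) + (-1.6667)·(-1.6667) + (0.3333)·(0.3333) + (2.3333)·(2.3333) + (2.3333)·(2.3333) + (-3.6667)·(-3.6667)) / 5 = 27.3333/5 = 5.4667
  S[X,Y] = ((0.3333)·(3) + (-1.6667)·(2) + (0.3333)·(-3) + (2.3333)·(1) + (2.3333)·(-1) + (-3.6667)·(-2)) / 5 = 4/5 = 0.8
  S[Y,Y] = ((3)·(3) + (2)·(2) + (-3)·(-3) + (1)·(1) + (-1)·(-1) + (-2)·(-2)) / 5 = 28/5 = 5.6

S is symmetric (S[j,i] = S[i,j]). Assembling:

S = [[5.4667, 0.8],
 [0.8, 5.6]]


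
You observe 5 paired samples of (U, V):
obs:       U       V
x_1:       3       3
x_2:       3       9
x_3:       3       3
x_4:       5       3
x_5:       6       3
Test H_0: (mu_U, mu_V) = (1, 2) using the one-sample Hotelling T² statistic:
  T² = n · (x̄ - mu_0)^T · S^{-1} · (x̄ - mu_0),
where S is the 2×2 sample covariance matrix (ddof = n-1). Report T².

Step 1 — sample mean vector:
  mean(U) = (3 + 3 + 3 + 5 + 6) / 5 = 20/5 = 4
  mean(V) = (3 + 9 + 3 + 3 + 3) / 5 = 21/5 = 4.2
  x̄ = (4, 4.2),  deviation x̄ - mu_0 = (4, 4.2) - (1, 2) = (3, 2.2).

Step 2 — sample covariance matrix, S[i,j] = (1/(n-1)) · Σ_k (x_{k,i} - mean_i) · (x_{k,j} - mean_j), divisor n-1 = 4:
  S[U,U] = ((-1)·(-1) + (-1)·(-1) + (-1)·(-1) + (1)·(1) + (2)·(2)) / 4 = 8/4 = 2
  S[U,V] = ((-1)·(-1.2) + (-1)·(4.8) + (-1)·(-1.2) + (1)·(-1.2) + (2)·(-1.2)) / 4 = -6/4 = -1.5
  S[V,V] = ((-1.2)·(-1.2) + (4.8)·(4.8) + (-1.2)·(-1.2) + (-1.2)·(-1.2) + (-1.2)·(-1.2)) / 4 = 28.8/4 = 7.2
  S = [[2, -1.5],
 [-1.5, 7.2]].

Step 3 — invert S. det(S) = 2·7.2 - (-1.5)² = 12.15.
  S^{-1} = (1/det) · [[d, -b], [-b, a]] = [[0.5926, 0.1235],
 [0.1235, 0.1646]].

Step 4 — quadratic form (x̄ - mu_0)^T · S^{-1} · (x̄ - mu_0):
  S^{-1} · (x̄ - mu_0) = (2.0494, 0.7325),
  (x̄ - mu_0)^T · [...] = (3)·(2.0494) + (2.2)·(0.7325) = 7.7597.

Step 5 — scale by n: T² = 5 · 7.7597 = 38.7984.

T² ≈ 38.7984


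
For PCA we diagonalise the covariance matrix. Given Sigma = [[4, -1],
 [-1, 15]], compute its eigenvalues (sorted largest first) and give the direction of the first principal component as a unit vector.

Step 1 — characteristic polynomial of 2×2 Sigma:
  det(Sigma - λI) = λ² - trace · λ + det = 0.
  trace = 4 + 15 = 19, det = 4·15 - (-1)² = 59.
Step 2 — discriminant:
  Δ = trace² - 4·det = 361 - 236 = 125.
Step 3 — eigenvalues:
  λ = (trace ± √Δ)/2 = (19 ± 11.1803)/2,
  λ_1 = 15.0902,  λ_2 = 3.9098.

Step 4 — unit eigenvector for λ_1: solve (Sigma - λ_1 I)v = 0. First row:
  (4 - 15.0902)·v_x + (-1)·v_y = 0, i.e. (-11.0902)·v_x + (-1)·v_y = 0,
  so v ∝ (b, λ_1 - a) = (-1, 11.0902); multiply by -1 so the first entry is positive: u = (1, -11.0902).
  ||u|| = √((1)² + (-11.0902)²) = √(123.9919) ≈ 11.1352,
  v_1 = u/||u|| ≈ (0.0898, -0.996) (||v_1|| = 1).

λ_1 = 15.0902,  λ_2 = 3.9098;  v_1 ≈ (0.0898, -0.996)


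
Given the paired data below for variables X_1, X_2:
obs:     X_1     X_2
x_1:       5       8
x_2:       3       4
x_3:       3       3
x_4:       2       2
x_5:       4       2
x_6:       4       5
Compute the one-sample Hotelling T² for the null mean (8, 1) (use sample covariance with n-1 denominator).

Step 1 — sample mean vector:
  mean(X_1) = (5 + 3 + 3 + 2 + 4 + 4) / 6 = 21/6 = 3.5
  mean(X_2) = (8 + 4 + 3 + 2 + 2 + 5) / 6 = 24/6 = 4
  x̄ = (3.5, 4),  deviation x̄ - mu_0 = (3.5, 4) - (8, 1) = (-4.5, 3).

Step 2 — sample covariance matrix, S[i,j] = (1/(n-1)) · Σ_k (x_{k,i} - mean_i) · (x_{k,j} - mean_j), divisor n-1 = 5:
  S[X_1,X_1] = ((1.5)·(1.5) + (-0.5)·(-0.5) + (-0.5)·(-0.5) + (-1.5)·(-1.5) + (0.5)·(0.5) + (0.5)·(0.5)) / 5 = 5.5/5 = 1.1
  S[X_1,X_2] = ((1.5)·(4) + (-0.5)·(0) + (-0.5)·(-1) + (-1.5)·(-2) + (0.5)·(-2) + (0.5)·(1)) / 5 = 9/5 = 1.8
  S[X_2,X_2] = ((4)·(4) + (0)·(0) + (-1)·(-1) + (-2)·(-2) + (-2)·(-2) + (1)·(1)) / 5 = 26/5 = 5.2
  S = [[1.1, 1.8],
 [1.8, 5.2]].

Step 3 — invert S. det(S) = 1.1·5.2 - (1.8)² = 2.48.
  S^{-1} = (1/det) · [[d, -b], [-b, a]] = [[2.0968, -0.7258],
 [-0.7258, 0.4435]].

Step 4 — quadratic form (x̄ - mu_0)^T · S^{-1} · (x̄ - mu_0):
  S^{-1} · (x̄ - mu_0) = (-11.6129, 4.5968),
  (x̄ - mu_0)^T · [...] = (-4.5)·(-11.6129) + (3)·(4.5968) = 66.0484.

Step 5 — scale by n: T² = 6 · 66.0484 = 396.2903.

T² ≈ 396.2903


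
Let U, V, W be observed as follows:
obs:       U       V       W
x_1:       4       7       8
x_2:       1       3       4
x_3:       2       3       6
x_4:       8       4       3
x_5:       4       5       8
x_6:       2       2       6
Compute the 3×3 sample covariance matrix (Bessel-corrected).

Step 1 — column means:
  mean(U) = (4 + 1 + 2 + 8 + 4 + 2) / 6 = 21/6 = 3.5
  mean(V) = (7 + 3 + 3 + 4 + 5 + 2) / 6 = 24/6 = 4
  mean(W) = (8 + 4 + 6 + 3 + 8 + 6) / 6 = 35/6 = 5.8333

Step 2 — sample covariance S[i,j] = (1/(n-1)) · Σ_k (x_{k,i} - mean_i) · (x_{k,j} - mean_j), with n-1 = 5.
  S[U,U] = ((0.5)·(0.5) + (-2.5)·(-2.5) + (-1.5)·(-1.5) + (4.5)·(4.5) + (0.5)·(0.5) + (-1.5)·(-1.5)) / 5 = 31.5/5 = 6.3
  S[U,V] = ((0.5)·(3) + (-2.5)·(-1) + (-1.5)·(-1) + (4.5)·(0) + (0.5)·(1) + (-1.5)·(-2)) / 5 = 9/5 = 1.8
  S[U,W] = ((0.5)·(2.1667) + (-2.5)·(-1.8333) + (-1.5)·(0.1667) + (4.5)·(-2.8333) + (0.5)·(2.1667) + (-1.5)·(0.1667)) / 5 = -6.5/5 = -1.3
  S[V,V] = ((3)·(3) + (-1)·(-1) + (-1)·(-1) + (0)·(0) + (1)·(1) + (-2)·(-2)) / 5 = 16/5 = 3.2
  S[V,W] = ((3)·(2.1667) + (-1)·(-1.8333) + (-1)·(0.1667) + (0)·(-2.8333) + (1)·(2.1667) + (-2)·(0.1667)) / 5 = 10/5 = 2
  S[W,W] = ((2.1667)·(2.1667) + (-1.8333)·(-1.8333) + (0.1667)·(0.1667) + (-2.8333)·(-2.8333) + (2.1667)·(2.1667) + (0.1667)·(0.1667)) / 5 = 20.8333/5 = 4.1667

S is symmetric (S[j,i] = S[i,j]). Assembling:

S = [[6.3, 1.8, -1.3],
 [1.8, 3.2, 2],
 [-1.3, 2, 4.1667]]


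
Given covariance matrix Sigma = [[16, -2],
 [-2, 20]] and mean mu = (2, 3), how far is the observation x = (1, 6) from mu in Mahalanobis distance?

Step 1 — centre the observation: (x - mu) = (-1, 3).

Step 2 — invert Sigma. det(Sigma) = 16·20 - (-2)² = 316.
  Sigma^{-1} = (1/det) · [[d, -b], [-b, a]] = [[0.0633, 0.0063],
 [0.0063, 0.0506]].

Step 3 — form the quadratic (x - mu)^T · Sigma^{-1} · (x - mu):
  Sigma^{-1} · (x - mu) = (-0.0443, 0.1456).
  (x - mu)^T · [Sigma^{-1} · (x - mu)] = (-1)·(-0.0443) + (3)·(0.1456) = 0.481.

Step 4 — take square root: d = √(0.481) ≈ 0.6936.

d(x, mu) = √(0.481) ≈ 0.6936


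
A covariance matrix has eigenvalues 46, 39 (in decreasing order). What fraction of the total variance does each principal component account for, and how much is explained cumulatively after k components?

Step 1 — total variance = trace(Sigma) = Σ λ_i = 46 + 39 = 85.

Step 2 — fraction explained by component i = λ_i / Σ λ:
  PC1: 46/85 = 0.5412
  PC2: 39/85 = 0.4588

Step 3 — cumulative fraction after k components = (λ_1 + ... + λ_k) / Σ λ:
  k = 1: 46/85 = 0.5412
  k = 2: (46 + 39)/85 = 85/85 = 1

Summary (fraction, with percent):

explained: PC1 0.5412 (54.12%), PC2 0.4588 (45.88%);  cumulative: 0.5412, 1


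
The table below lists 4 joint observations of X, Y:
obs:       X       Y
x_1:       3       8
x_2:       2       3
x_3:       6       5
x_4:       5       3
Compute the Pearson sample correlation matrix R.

Step 1 — column means:
  mean(X) = (3 + 2 + 6 + 5) / 4 = 16/4 = 4
  mean(Y) = (8 + 3 + 5 + 3) / 4 = 19/4 = 4.75

Step 2 — sample variances and covariances s[i,j] = (1/(n-1)) · Σ_k (x_{k,i} - mean_i) · (x_{k,j} - mean_j), with n-1 = 3:
  s[X,X] = ((-1)·(-1) + (-2)·(-2) + (2)·(2) + (1)·(1)) / 3 = 10/3 = 3.3333
  s[X,Y] = ((-1)·(3.25) + (-2)·(-1.75) + (2)·(0.25) + (1)·(-1.75)) / 3 = -1/3 = -0.3333
  s[Y,Y] = ((3.25)·(3.25) + (-1.75)·(-1.75) + (0.25)·(0.25) + (-1.75)·(-1.75)) / 3 = 16.75/3 = 5.5833
  Sample standard deviations s_i = √(s[i,i]):
  s(X) = √(3.3333) = 1.8257
  s(Y) = √(5.5833) = 2.3629

Step 3 — r_{ij} = s_{ij} / (s_i · s_j):
  r[X,X] = 1 (diagonal).
  r[X,Y] = -0.3333 / (1.8257 · 2.3629) = -0.3333 / 4.3141 = -0.0773
  r[Y,Y] = 1 (diagonal).

R is symmetric with unit diagonal. Assembling:

R = [[1, -0.0773],
 [-0.0773, 1]]


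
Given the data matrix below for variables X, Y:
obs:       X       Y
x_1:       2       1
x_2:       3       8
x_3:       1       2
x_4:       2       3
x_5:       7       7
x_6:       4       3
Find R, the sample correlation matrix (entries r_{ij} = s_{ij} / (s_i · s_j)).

Step 1 — column means:
  mean(X) = (2 + 3 + 1 + 2 + 7 + 4) / 6 = 19/6 = 3.1667
  mean(Y) = (1 + 8 + 2 + 3 + 7 + 3) / 6 = 24/6 = 4

Step 2 — sample variances and covariances s[i,j] = (1/(n-1)) · Σ_k (x_{k,i} - mean_i) · (x_{k,j} - mean_j), with n-1 = 5:
  s[X,X] = ((-1.1667)·(-1.1667) + (-0.1667)·(-0.1667) + (-2.1667)·(-2.1667) + (-1.1667)·(-1.1667) + (3.8333)·(3.8333) + (0.8333)·(0.8333)) / 5 = 22.8333/5 = 4.5667
  s[X,Y] = ((-1.1667)·(-3) + (-0.1667)·(4) + (-2.1667)·(-2) + (-1.1667)·(-1) + (3.8333)·(3) + (0.8333)·(-1)) / 5 = 19/5 = 3.8
  s[Y,Y] = ((-3)·(-3) + (4)·(4) + (-2)·(-2) + (-1)·(-1) + (3)·(3) + (-1)·(-1)) / 5 = 40/5 = 8
  Sample standard deviations s_i = √(s[i,i]):
  s(X) = √(4.5667) = 2.137
  s(Y) = √(8) = 2.8284

Step 3 — r_{ij} = s_{ij} / (s_i · s_j):
  r[X,X] = 1 (diagonal).
  r[X,Y] = 3.8 / (2.137 · 2.8284) = 3.8 / 6.0443 = 0.6287
  r[Y,Y] = 1 (diagonal).

R is symmetric with unit diagonal. Assembling:

R = [[1, 0.6287],
 [0.6287, 1]]


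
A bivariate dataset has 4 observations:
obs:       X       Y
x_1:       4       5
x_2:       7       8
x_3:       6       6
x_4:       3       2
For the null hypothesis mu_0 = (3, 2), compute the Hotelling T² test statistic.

Step 1 — sample mean vector:
  mean(X) = (4 + 7 + 6 + 3) / 4 = 20/4 = 5
  mean(Y) = (5 + 8 + 6 + 2) / 4 = 21/4 = 5.25
  x̄ = (5, 5.25),  deviation x̄ - mu_0 = (5, 5.25) - (3, 2) = (2, 3.25).

Step 2 — sample covariance matrix, S[i,j] = (1/(n-1)) · Σ_k (x_{k,i} - mean_i) · (x_{k,j} - mean_j), divisor n-1 = 3:
  S[X,X] = ((-1)·(-1) + (2)·(2) + (1)·(1) + (-2)·(-2)) / 3 = 10/3 = 3.3333
  S[X,Y] = ((-1)·(-0.25) + (2)·(2.75) + (1)·(0.75) + (-2)·(-3.25)) / 3 = 13/3 = 4.3333
  S[Y,Y] = ((-0.25)·(-0.25) + (2.75)·(2.75) + (0.75)·(0.75) + (-3.25)·(-3.25)) / 3 = 18.75/3 = 6.25
  S = [[3.3333, 4.3333],
 [4.3333, 6.25]].

Step 3 — invert S. det(S) = 3.3333·6.25 - (4.3333)² = 2.0556.
  S^{-1} = (1/det) · [[d, -b], [-b, a]] = [[3.0405, -2.1081],
 [-2.1081, 1.6216]].

Step 4 — quadratic form (x̄ - mu_0)^T · S^{-1} · (x̄ - mu_0):
  S^{-1} · (x̄ - mu_0) = (-0.7703, 1.0541),
  (x̄ - mu_0)^T · [...] = (2)·(-0.7703) + (3.25)·(1.0541) = 1.8851.

Step 5 — scale by n: T² = 4 · 1.8851 = 7.5405.

T² ≈ 7.5405


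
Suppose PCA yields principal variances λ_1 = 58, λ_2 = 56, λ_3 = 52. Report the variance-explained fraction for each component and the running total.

Step 1 — total variance = trace(Sigma) = Σ λ_i = 58 + 56 + 52 = 166.

Step 2 — fraction explained by component i = λ_i / Σ λ:
  PC1: 58/166 = 0.3494
  PC2: 56/166 = 0.3373
  PC3: 52/166 = 0.3133

Step 3 — cumulative fraction after k components = (λ_1 + ... + λ_k) / Σ λ:
  k = 1: 58/166 = 0.3494
  k = 2: (58 + 56)/166 = 114/166 = 0.6867
  k = 3: (58 + 56 + 52)/166 = 166/166 = 1

Summary (fraction, with percent):

explained: PC1 0.3494 (34.94%), PC2 0.3373 (33.73%), PC3 0.3133 (31.33%);  cumulative: 0.3494, 0.6867, 1


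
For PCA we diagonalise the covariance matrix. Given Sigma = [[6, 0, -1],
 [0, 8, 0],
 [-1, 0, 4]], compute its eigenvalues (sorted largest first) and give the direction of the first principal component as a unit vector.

Step 1 — characteristic polynomial p(λ) = det(λI - Sigma) = λ³ - tr·λ² + c_1·λ - det, where tr = trace, c_1 = sum of the principal 2×2 minors, det = det(Sigma):
  tr = 6 + 8 + 4 = 18,
  c_1 = (6·8 - (0)²) + (6·4 - (-1)²) + (8·4 - (0)²) = 48 + 23 + 32 = 103,
  det = 6·(8·4 - (0)²) - (0)·((0)·4 - (0)·(-1)) + (-1)·((0)·(0) - 8·(-1)) = 6·(32) - (0)·(0) + (-1)·(8) = 184.
  So p(λ) = λ³ - 18λ² + 103λ - 184.
Step 2 — look for an integer root (rational root theorem: any rational root is an integer divisor of 184). Testing λ = 8:
  p(8) = 512 - 1152 + 824 - 184 = 0  ✓
  Dividing out (λ - 8): p(λ) = (λ - 8)(λ² - 10λ + 23).
Step 3 — remaining eigenvalues from the quadratic λ² - 10λ + 23 = 0:
  Δ = 10² - 4·23 = 100 - 92 = 8,  λ = (10 ± √8)/2 = (10 ± 2.8284)/2 ≈ 6.4142 or 3.5858.
  Sorted: λ_1 = 8,  λ_2 = 6.4142,  λ_3 = 3.5858  (check: sum = 18 = tr ✓).

Step 4 — unit eigenvector for λ_1 = 8: v spans the null space of (Sigma - λ_1 I), whose rows are
  r_1 = (-2, 0, -1),  r_2 = (0, 0, 0),  r_3 = (-1, 0, -4).
  v is orthogonal to every row, so take v ∝ r_1 × r_3 = ((0)·(-4) - (-1)·(0), (-1)·(-1) - (-2)·(-4), (-2)·(0) - (0)·(-1)) = (0, -7, 0).
  Rescale (divide by 7; multiply by -1 so the first nonzero entry is positive): u = (0, 1, 0).
  ||u|| = √((0)² + (1)² + (0)²) = √(1) = 1,  v_1 = u/||u|| ≈ (0, 1, 0) (||v_1|| = 1).

λ_1 = 8,  λ_2 = 6.4142,  λ_3 = 3.5858;  v_1 ≈ (0, 1, 0)


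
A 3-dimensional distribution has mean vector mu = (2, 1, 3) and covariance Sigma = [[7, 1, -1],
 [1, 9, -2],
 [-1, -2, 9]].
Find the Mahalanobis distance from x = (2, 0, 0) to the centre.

Step 1 — centre the observation: (x - mu) = (0, -1, -3).

Step 2 — invert Sigma (cofactor / det for 3×3, or solve directly):
  Sigma^{-1} = [[0.1467, -0.0133, 0.0133],
 [-0.0133, 0.1181, 0.0248],
 [0.0133, 0.0248, 0.1181]].

Step 3 — form the quadratic (x - mu)^T · Sigma^{-1} · (x - mu):
  Sigma^{-1} · (x - mu) = (-0.0267, -0.1924, -0.379).
  (x - mu)^T · [Sigma^{-1} · (x - mu)] = (0)·(-0.0267) + (-1)·(-0.1924) + (-3)·(-0.379) = 1.3295.

Step 4 — take square root: d = √(1.3295) ≈ 1.153.

d(x, mu) = √(1.3295) ≈ 1.153


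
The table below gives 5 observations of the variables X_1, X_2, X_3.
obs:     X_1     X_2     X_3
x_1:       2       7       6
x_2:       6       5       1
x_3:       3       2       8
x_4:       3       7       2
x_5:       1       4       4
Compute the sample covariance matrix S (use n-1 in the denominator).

Step 1 — column means:
  mean(X_1) = (2 + 6 + 3 + 3 + 1) / 5 = 15/5 = 3
  mean(X_2) = (7 + 5 + 2 + 7 + 4) / 5 = 25/5 = 5
  mean(X_3) = (6 + 1 + 8 + 2 + 4) / 5 = 21/5 = 4.2

Step 2 — sample covariance S[i,j] = (1/(n-1)) · Σ_k (x_{k,i} - mean_i) · (x_{k,j} - mean_j), with n-1 = 4.
  S[X_1,X_1] = ((-1)·(-1) + (3)·(3) + (0)·(0) + (0)·(0) + (-2)·(-2)) / 4 = 14/4 = 3.5
  S[X_1,X_2] = ((-1)·(2) + (3)·(0) + (0)·(-3) + (0)·(2) + (-2)·(-1)) / 4 = 0/4 = 0
  S[X_1,X_3] = ((-1)·(1.8) + (3)·(-3.2) + (0)·(3.8) + (0)·(-2.2) + (-2)·(-0.2)) / 4 = -11/4 = -2.75
  S[X_2,X_2] = ((2)·(2) + (0)·(0) + (-3)·(-3) + (2)·(2) + (-1)·(-1)) / 4 = 18/4 = 4.5
  S[X_2,X_3] = ((2)·(1.8) + (0)·(-3.2) + (-3)·(3.8) + (2)·(-2.2) + (-1)·(-0.2)) / 4 = -12/4 = -3
  S[X_3,X_3] = ((1.8)·(1.8) + (-3.2)·(-3.2) + (3.8)·(3.8) + (-2.2)·(-2.2) + (-0.2)·(-0.2)) / 4 = 32.8/4 = 8.2

S is symmetric (S[j,i] = S[i,j]). Assembling:

S = [[3.5, 0, -2.75],
 [0, 4.5, -3],
 [-2.75, -3, 8.2]]


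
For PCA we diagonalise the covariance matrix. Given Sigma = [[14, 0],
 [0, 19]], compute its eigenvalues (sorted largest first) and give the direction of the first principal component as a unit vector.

Step 1 — characteristic polynomial of 2×2 Sigma:
  det(Sigma - λI) = λ² - trace · λ + det = 0.
  trace = 14 + 19 = 33, det = 14·19 - (0)² = 266.
Step 2 — discriminant:
  Δ = trace² - 4·det = 1089 - 1064 = 25.
Step 3 — eigenvalues:
  λ = (trace ± √Δ)/2 = (33 ± 5)/2,
  λ_1 = 19,  λ_2 = 14.

Step 4 — unit eigenvector for λ_1: Sigma is diagonal, so its eigenvectors are the coordinate axes. λ_1 = 19 is the diagonal entry on the second coordinate axis, hence
  v_1 = (0, 1) (||v_1|| = 1).

λ_1 = 19,  λ_2 = 14;  v_1 ≈ (0, 1)


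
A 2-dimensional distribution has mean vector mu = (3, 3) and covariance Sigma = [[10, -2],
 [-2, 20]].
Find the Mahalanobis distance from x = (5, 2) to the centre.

Step 1 — centre the observation: (x - mu) = (2, -1).

Step 2 — invert Sigma. det(Sigma) = 10·20 - (-2)² = 196.
  Sigma^{-1} = (1/det) · [[d, -b], [-b, a]] = [[0.102, 0.0102],
 [0.0102, 0.051]].

Step 3 — form the quadratic (x - mu)^T · Sigma^{-1} · (x - mu):
  Sigma^{-1} · (x - mu) = (0.1939, -0.0306).
  (x - mu)^T · [Sigma^{-1} · (x - mu)] = (2)·(0.1939) + (-1)·(-0.0306) = 0.4184.

Step 4 — take square root: d = √(0.4184) ≈ 0.6468.

d(x, mu) = √(0.4184) ≈ 0.6468


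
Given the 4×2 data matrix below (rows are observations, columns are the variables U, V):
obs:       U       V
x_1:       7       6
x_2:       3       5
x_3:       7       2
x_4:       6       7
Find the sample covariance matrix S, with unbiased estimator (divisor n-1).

Step 1 — column means:
  mean(U) = (7 + 3 + 7 + 6) / 4 = 23/4 = 5.75
  mean(V) = (6 + 5 + 2 + 7) / 4 = 20/4 = 5

Step 2 — sample covariance S[i,j] = (1/(n-1)) · Σ_k (x_{k,i} - mean_i) · (x_{k,j} - mean_j), with n-1 = 3.
  S[U,U] = ((1.25)·(1.25) + (-2.75)·(-2.75) + (1.25)·(1.25) + (0.25)·(0.25)) / 3 = 10.75/3 = 3.5833
  S[U,V] = ((1.25)·(1) + (-2.75)·(0) + (1.25)·(-3) + (0.25)·(2)) / 3 = -2/3 = -0.6667
  S[V,V] = ((1)·(1) + (0)·(0) + (-3)·(-3) + (2)·(2)) / 3 = 14/3 = 4.6667

S is symmetric (S[j,i] = S[i,j]). Assembling:

S = [[3.5833, -0.6667],
 [-0.6667, 4.6667]]


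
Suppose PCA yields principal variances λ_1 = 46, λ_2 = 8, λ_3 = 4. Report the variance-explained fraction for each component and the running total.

Step 1 — total variance = trace(Sigma) = Σ λ_i = 46 + 8 + 4 = 58.

Step 2 — fraction explained by component i = λ_i / Σ λ:
  PC1: 46/58 = 0.7931
  PC2: 8/58 = 0.1379
  PC3: 4/58 = 0.069

Step 3 — cumulative fraction after k components = (λ_1 + ... + λ_k) / Σ λ:
  k = 1: 46/58 = 0.7931
  k = 2: (46 + 8)/58 = 54/58 = 0.931
  k = 3: (46 + 8 + 4)/58 = 58/58 = 1

Summary (fraction, with percent):

explained: PC1 0.7931 (79.31%), PC2 0.1379 (13.79%), PC3 0.069 (6.9%);  cumulative: 0.7931, 0.931, 1


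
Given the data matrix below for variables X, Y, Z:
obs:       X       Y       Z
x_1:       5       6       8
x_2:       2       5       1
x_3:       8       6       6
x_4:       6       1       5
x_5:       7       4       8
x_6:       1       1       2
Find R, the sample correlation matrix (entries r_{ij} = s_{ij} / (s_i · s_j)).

Step 1 — column means:
  mean(X) = (5 + 2 + 8 + 6 + 7 + 1) / 6 = 29/6 = 4.8333
  mean(Y) = (6 + 5 + 6 + 1 + 4 + 1) / 6 = 23/6 = 3.8333
  mean(Z) = (8 + 1 + 6 + 5 + 8 + 2) / 6 = 30/6 = 5

Step 2 — sample variances and covariances s[i,j] = (1/(n-1)) · Σ_k (x_{k,i} - mean_i) · (x_{k,j} - mean_j), with n-1 = 5:
  s[X,X] = ((0.1667)·(0.1667) + (-2.8333)·(-2.8333) + (3.1667)·(3.1667) + (1.1667)·(1.1667) + (2.1667)·(2.1667) + (-3.8333)·(-3.8333)) / 5 = 38.8333/5 = 7.7667
  s[X,Y] = ((0.1667)·(2.1667) + (-2.8333)·(1.1667) + (3.1667)·(2.1667) + (1.1667)·(-2.8333) + (2.1667)·(0.1667) + (-3.8333)·(-2.8333)) / 5 = 11.8333/5 = 2.3667
  s[X,Z] = ((0.1667)·(3) + (-2.8333)·(-4) + (3.1667)·(1) + (1.1667)·(0) + (2.1667)·(3) + (-3.8333)·(-3)) / 5 = 33/5 = 6.6
  s[Y,Y] = ((2.1667)·(2.1667) + (1.1667)·(1.1667) + (2.1667)·(2.1667) + (-2.8333)·(-2.8333) + (0.1667)·(0.1667) + (-2.8333)·(-2.8333)) / 5 = 26.8333/5 = 5.3667
  s[Y,Z] = ((2.1667)·(3) + (1.1667)·(-4) + (2.1667)·(1) + (-2.8333)·(0) + (0.1667)·(3) + (-2.8333)·(-3)) / 5 = 13/5 = 2.6
  s[Z,Z] = ((3)·(3) + (-4)·(-4) + (1)·(1) + (0)·(0) + (3)·(3) + (-3)·(-3)) / 5 = 44/5 = 8.8
  Sample standard deviations s_i = √(s[i,i]):
  s(X) = √(7.7667) = 2.7869
  s(Y) = √(5.3667) = 2.3166
  s(Z) = √(8.8) = 2.9665

Step 3 — r_{ij} = s_{ij} / (s_i · s_j):
  r[X,X] = 1 (diagonal).
  r[X,Y] = 2.3667 / (2.7869 · 2.3166) = 2.3667 / 6.4561 = 0.3666
  r[X,Z] = 6.6 / (2.7869 · 2.9665) = 6.6 / 8.2672 = 0.7983
  r[Y,Y] = 1 (diagonal).
  r[Y,Z] = 2.6 / (2.3166 · 2.9665) = 2.6 / 6.8722 = 0.3783
  r[Z,Z] = 1 (diagonal).

R is symmetric with unit diagonal. Assembling:

R = [[1, 0.3666, 0.7983],
 [0.3666, 1, 0.3783],
 [0.7983, 0.3783, 1]]


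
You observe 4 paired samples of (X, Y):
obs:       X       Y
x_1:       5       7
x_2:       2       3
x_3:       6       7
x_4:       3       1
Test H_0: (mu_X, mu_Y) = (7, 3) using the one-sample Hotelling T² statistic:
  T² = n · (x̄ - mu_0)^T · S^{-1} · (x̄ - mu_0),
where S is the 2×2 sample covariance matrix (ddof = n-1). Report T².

Step 1 — sample mean vector:
  mean(X) = (5 + 2 + 6 + 3) / 4 = 16/4 = 4
  mean(Y) = (7 + 3 + 7 + 1) / 4 = 18/4 = 4.5
  x̄ = (4, 4.5),  deviation x̄ - mu_0 = (4, 4.5) - (7, 3) = (-3, 1.5).

Step 2 — sample covariance matrix, S[i,j] = (1/(n-1)) · Σ_k (x_{k,i} - mean_i) · (x_{k,j} - mean_j), divisor n-1 = 3:
  S[X,X] = ((1)·(1) + (-2)·(-2) + (2)·(2) + (-1)·(-1)) / 3 = 10/3 = 3.3333
  S[X,Y] = ((1)·(2.5) + (-2)·(-1.5) + (2)·(2.5) + (-1)·(-3.5)) / 3 = 14/3 = 4.6667
  S[Y,Y] = ((2.5)·(2.5) + (-1.5)·(-1.5) + (2.5)·(2.5) + (-3.5)·(-3.5)) / 3 = 27/3 = 9
  S = [[3.3333, 4.6667],
 [4.6667, 9]].

Step 3 — invert S. det(S) = 3.3333·9 - (4.6667)² = 8.2222.
  S^{-1} = (1/det) · [[d, -b], [-b, a]] = [[1.0946, -0.5676],
 [-0.5676, 0.4054]].

Step 4 — quadratic form (x̄ - mu_0)^T · S^{-1} · (x̄ - mu_0):
  S^{-1} · (x̄ - mu_0) = (-4.1351, 2.3108),
  (x̄ - mu_0)^T · [...] = (-3)·(-4.1351) + (1.5)·(2.3108) = 15.8716.

Step 5 — scale by n: T² = 4 · 15.8716 = 63.4865.

T² ≈ 63.4865


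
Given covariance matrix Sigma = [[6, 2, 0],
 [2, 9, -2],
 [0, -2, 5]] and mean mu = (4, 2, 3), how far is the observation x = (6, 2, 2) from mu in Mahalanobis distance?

Step 1 — centre the observation: (x - mu) = (2, 0, -1).

Step 2 — invert Sigma (cofactor / det for 3×3, or solve directly):
  Sigma^{-1} = [[0.1814, -0.0442, -0.0177],
 [-0.0442, 0.1327, 0.0531],
 [-0.0177, 0.0531, 0.2212]].

Step 3 — form the quadratic (x - mu)^T · Sigma^{-1} · (x - mu):
  Sigma^{-1} · (x - mu) = (0.3805, -0.1416, -0.2566).
  (x - mu)^T · [Sigma^{-1} · (x - mu)] = (2)·(0.3805) + (0)·(-0.1416) + (-1)·(-0.2566) = 1.0177.

Step 4 — take square root: d = √(1.0177) ≈ 1.0088.

d(x, mu) = √(1.0177) ≈ 1.0088
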